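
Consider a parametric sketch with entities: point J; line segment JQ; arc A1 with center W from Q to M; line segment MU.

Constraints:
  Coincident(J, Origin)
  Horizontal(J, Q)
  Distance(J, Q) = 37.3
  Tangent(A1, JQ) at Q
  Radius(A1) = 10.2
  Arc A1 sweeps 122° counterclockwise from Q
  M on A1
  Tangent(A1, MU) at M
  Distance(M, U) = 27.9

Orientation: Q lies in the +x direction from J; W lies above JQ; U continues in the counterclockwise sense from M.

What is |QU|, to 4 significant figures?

39.74

J is at the origin; JQ is horizontal with |JQ| = 37.3 and Q on the +x side, so Q = (37.30, 0.000). The tangent condition forces WQ to be normal to JQ, so W = Q + (0, 10.2) = (37.30, 10.20). On A1, Q sits at bearing -90° from W; a 122° counterclockwise sweep puts M at bearing 32°, so M = W + 10.2·(cos 32°, sin 32°) = (45.95, 15.61). The tangent condition forces WM to be normal to MU, so MU runs along (−sin 32°, cos 32°); with |MU| = 27.9, U = (31.17, 39.27). Then |QU| = |U − Q| = 39.74.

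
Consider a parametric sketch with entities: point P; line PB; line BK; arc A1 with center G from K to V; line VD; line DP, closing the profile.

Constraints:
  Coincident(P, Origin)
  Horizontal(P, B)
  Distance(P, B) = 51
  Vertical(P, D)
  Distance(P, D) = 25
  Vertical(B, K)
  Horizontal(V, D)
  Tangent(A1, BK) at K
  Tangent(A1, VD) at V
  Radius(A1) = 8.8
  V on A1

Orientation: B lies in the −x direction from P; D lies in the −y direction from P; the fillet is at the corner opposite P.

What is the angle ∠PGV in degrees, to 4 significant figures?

111.0°

P is at the origin; PB is horizontal with |PB| = 51.0 and B on the −x side, so B = (-51.00, 0.000). PD is vertical with |PD| = 25.0 and D on the −y side, so D = (0.000, -25.00). The virtual corner opposite P is at (-51.00, -25.00). Tangency of A1 to BK means the radius GK is perpendicular to BK and since A1 is tangent to VD there, GV ⟂ VD, with radius 8.8, so the center G sits 8.8 in from both sides at G = (-42.20, -16.20). That places the tangent points at K = (-51.00, -16.20) on BK and V = (-42.20, -25.00) on VD. Then cos ∠PGV = GP·GV / (|GP||GV|), giving 111.0°.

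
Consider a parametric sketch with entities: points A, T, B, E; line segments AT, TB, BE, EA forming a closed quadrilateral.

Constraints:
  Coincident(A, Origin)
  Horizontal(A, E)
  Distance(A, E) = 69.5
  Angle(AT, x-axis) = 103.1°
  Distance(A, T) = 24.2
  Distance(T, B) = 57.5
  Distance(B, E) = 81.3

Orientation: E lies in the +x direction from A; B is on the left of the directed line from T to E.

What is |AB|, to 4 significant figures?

75.59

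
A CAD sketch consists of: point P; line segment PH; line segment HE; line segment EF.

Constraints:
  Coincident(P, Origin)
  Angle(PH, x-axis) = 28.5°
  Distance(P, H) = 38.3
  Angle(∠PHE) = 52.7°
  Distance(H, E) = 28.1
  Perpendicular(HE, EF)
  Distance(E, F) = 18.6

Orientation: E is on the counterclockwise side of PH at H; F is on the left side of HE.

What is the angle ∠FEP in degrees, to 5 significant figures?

9.1196°

P is at the origin; PH runs at 28.5° with length 38.3, so H = 38.3·(cos 28.5°, sin 28.5°) = (33.659, 18.275). ∠PHE = 52.7°, so HE runs at 28.5° + (180° − 52.7°) = 155.80° from the x-axis; with |HE| = 28.1, E = H + 28.1·(cos 155.80°, sin 155.80°) = (8.0281, 29.794). HE ⟂ EF; with |EF| = 18.6 on the left of HE, F = E + 18.6·(-0.40992, -0.91212) = (0.40355, 12.829). Then cos ∠FEP = EF·EP / (|EF||EP|), giving 9.1196°.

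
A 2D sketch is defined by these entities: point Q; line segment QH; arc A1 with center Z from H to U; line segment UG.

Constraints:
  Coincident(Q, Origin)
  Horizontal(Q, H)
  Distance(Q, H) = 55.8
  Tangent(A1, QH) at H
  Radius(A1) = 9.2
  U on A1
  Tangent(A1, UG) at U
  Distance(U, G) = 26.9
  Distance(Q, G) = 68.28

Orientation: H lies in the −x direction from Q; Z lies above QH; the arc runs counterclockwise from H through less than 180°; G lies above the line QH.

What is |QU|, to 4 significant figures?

48.86

Q is at the origin; QH is horizontal with |QH| = 55.8 and H on the −x side, so H = (-55.80, 0.000). The tangent condition forces ZH to be normal to QH, so Z = H + (0, 9.2) = (-55.80, 9.200). Since ZU ⟂ UG (tangency), |ZG| = √(9.2² + 26.9²) = 28.43 regardless of where U sits on A1. So G lies on both circle(Q, 68.28) and circle(Z, 28.43); the above-QH intersection is G = (-56.99, 37.60). U is the foot of the tangent from G: U = (-47.23, 12.54).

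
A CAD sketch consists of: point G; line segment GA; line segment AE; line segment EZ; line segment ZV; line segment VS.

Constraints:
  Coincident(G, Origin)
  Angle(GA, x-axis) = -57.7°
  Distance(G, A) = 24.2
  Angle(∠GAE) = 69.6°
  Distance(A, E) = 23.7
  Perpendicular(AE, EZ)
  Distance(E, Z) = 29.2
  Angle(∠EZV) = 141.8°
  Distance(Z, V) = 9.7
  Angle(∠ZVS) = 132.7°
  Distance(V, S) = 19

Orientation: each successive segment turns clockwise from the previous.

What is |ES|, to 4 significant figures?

45.72

G is at the origin; GA runs at -57.7° with length 24.2, so A = (12.93, -20.46). ∠GAE = 69.6° gives AE at -168.1° from the x-axis; with |AE| = 23.7, E = (-10.26, -25.34). AE is perpendicular to EZ, so EZ runs at 101.9°; with |EZ| = 29.2, Z = (-16.28, 3.230). ∠EZV = 141.8° gives ZV at 63.70° from the x-axis; with |ZV| = 9.7, V = (-11.98, 11.93). ∠ZVS = 132.7° gives VS at 16.40° from the x-axis; with |VS| = 19.0, S = (6.244, 17.29). Then |ES| = |S − E| = 45.72.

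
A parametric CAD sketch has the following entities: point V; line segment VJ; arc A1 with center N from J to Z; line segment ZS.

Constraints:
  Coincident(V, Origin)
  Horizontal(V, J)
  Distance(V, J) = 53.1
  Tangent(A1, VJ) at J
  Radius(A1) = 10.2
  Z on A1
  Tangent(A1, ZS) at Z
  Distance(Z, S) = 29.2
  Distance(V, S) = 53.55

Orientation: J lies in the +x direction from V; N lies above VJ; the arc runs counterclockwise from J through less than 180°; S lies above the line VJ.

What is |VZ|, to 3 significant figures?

62.5

Checks: |NZ| = 10.20 ✓; ∠(NZ, ZS) = 90.00° ✓; |ZS| = 29.20 ✓; |VS| = 53.55 ✓.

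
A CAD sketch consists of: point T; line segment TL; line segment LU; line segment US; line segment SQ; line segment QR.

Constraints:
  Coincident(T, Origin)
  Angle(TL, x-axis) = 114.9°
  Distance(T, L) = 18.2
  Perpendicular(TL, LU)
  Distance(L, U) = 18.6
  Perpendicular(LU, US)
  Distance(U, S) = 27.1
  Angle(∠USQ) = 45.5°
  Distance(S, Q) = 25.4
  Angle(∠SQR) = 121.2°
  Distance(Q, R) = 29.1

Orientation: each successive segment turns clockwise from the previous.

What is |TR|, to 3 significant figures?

37.9

T is at the origin; TL runs at 114.9° with length 18.2, so L = (-7.66, 16.5). TL ⟂ LU, so LU runs at 24.9°; with |LU| = 18.6, U = (9.21, 24.3). LU ⟂ US, so US runs at -65.1°; with |US| = 27.1, S = (20.6, -0.241). ∠USQ = 45.5° gives SQ at 160° from the x-axis; with |SQ| = 25.4, Q = (-3.31, 8.28). ∠SQR = 121.2° gives QR at 102° from the x-axis; with |QR| = 29.1, R = (-9.16, 36.8). Then |TR| = |R − T| = 37.9.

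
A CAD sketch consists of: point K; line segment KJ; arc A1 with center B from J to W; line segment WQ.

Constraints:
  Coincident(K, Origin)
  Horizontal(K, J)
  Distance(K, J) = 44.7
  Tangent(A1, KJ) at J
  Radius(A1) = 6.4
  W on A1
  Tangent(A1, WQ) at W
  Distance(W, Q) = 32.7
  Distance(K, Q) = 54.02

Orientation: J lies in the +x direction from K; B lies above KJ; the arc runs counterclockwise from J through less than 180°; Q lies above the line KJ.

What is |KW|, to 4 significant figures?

51.35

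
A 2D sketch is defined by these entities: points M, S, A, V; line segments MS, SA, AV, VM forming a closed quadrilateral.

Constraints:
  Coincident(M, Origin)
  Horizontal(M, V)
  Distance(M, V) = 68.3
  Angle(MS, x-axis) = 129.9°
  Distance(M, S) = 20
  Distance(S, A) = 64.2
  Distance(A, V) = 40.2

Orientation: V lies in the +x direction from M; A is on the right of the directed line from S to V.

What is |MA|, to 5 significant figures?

44.727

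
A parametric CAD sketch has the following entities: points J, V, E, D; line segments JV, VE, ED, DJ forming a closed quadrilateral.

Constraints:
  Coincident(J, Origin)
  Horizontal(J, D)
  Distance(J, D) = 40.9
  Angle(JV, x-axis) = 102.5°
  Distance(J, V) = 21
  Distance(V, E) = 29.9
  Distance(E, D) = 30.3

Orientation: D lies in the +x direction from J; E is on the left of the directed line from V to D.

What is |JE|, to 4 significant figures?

35.80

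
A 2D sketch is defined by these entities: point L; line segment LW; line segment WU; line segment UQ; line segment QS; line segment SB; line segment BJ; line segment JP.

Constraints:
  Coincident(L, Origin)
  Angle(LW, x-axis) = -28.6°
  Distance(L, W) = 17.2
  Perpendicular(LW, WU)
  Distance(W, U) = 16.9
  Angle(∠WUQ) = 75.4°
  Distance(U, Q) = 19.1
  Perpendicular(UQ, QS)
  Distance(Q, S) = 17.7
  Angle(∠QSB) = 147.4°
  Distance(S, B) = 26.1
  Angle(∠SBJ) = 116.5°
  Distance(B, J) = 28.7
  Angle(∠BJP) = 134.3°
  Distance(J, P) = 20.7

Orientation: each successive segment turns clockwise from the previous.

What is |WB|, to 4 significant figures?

23.35

L is at the origin; LW runs at -28.6° with length 17.2, so W = (15.10, -8.233). LW ⟂ WU, so WU runs at -118.6°; with |WU| = 16.9, U = (7.011, -23.07). ∠WUQ = 75.4° gives UQ at 136.8° from the x-axis; with |UQ| = 19.1, Q = (-6.912, -9.997). UQ ⟂ QS, so QS runs at 46.80°; with |QS| = 17.7, S = (5.205, 2.906). ∠QSB = 147.4° gives SB at 14.20° from the x-axis; with |SB| = 26.1, B = (30.51, 9.309). Then |WB| = |B − W| = 23.35.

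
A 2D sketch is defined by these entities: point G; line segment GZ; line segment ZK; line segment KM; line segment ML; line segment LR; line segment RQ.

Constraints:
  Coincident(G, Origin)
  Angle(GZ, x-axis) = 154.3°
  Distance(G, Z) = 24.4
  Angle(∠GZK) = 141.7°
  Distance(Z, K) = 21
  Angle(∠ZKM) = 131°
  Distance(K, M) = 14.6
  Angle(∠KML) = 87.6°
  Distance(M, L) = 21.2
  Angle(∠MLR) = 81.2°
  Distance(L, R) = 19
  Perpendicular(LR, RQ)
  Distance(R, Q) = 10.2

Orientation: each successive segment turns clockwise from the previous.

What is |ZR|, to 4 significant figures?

9.002

∠KML = 87.6° gives ML at -25.40° from the x-axis; with |ML| = 21.2, L = (-6.337, 33.80). ∠MLR = 81.2° gives LR at -124.2° from the x-axis; with |LR| = 19.0, R = (-17.02, 18.09). Then |ZR| = |R − Z| = 9.002.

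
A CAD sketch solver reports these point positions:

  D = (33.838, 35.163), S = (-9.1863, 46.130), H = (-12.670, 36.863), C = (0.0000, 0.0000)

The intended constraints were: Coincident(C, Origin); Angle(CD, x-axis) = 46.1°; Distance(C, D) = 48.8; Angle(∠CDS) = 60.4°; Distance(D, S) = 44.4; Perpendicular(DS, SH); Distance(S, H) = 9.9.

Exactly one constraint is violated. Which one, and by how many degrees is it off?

Perpendicular(DS, SH) — off by 6.30°.

C = (0.00, 0.00) ✓; CD at 46.10° ✓; |CD| = 48.80 ✓; ∠CDS = 60.40° ✓; |DS| = 44.40 ✓; ∠(DS, SH) = 83.70° ✗; |SH| = 9.900 ✓.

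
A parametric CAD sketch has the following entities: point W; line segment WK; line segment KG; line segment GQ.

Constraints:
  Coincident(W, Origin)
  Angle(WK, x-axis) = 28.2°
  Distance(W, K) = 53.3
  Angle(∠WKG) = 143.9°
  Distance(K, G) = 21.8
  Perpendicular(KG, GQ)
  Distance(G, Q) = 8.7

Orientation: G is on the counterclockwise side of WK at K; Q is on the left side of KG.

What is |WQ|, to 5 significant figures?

68.725

∠WKG = 143.9°, so KG runs at 28.2° + (180° − 143.9°) = 64.300° from the x-axis; with |KG| = 21.8, G = K + 21.8·(cos 64.300°, sin 64.300°) = (56.427, 44.830). KG ⟂ GQ; with |GQ| = 8.7 on the left of KG, Q = G + 8.7·(-0.90108, 0.43366) = (48.588, 48.603). Then |WQ| = |Q − W| = 68.725.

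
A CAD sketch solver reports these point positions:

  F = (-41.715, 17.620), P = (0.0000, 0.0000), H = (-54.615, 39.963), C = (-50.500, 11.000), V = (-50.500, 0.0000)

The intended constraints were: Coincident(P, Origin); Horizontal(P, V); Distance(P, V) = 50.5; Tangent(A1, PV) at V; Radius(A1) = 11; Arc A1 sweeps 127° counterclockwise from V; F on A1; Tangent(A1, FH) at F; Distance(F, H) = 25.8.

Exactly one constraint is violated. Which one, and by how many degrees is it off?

Tangent(A1, FH) at F — off by 7.00°.

P = (0.00, 0.00) ✓; P.y = 0.00, V.y = 0.00 ✓; |PV| = 50.50 ✓; ∠(CV, VP) = 90.00° ✓; |CV| = 11.00 ✓; bearing(C→F) − bearing(C→V) = 127.0° ✓; |CF| = 11.00 ✓; ∠(CF, FH) = 97.00° ✗; |FH| = 25.80 ✓.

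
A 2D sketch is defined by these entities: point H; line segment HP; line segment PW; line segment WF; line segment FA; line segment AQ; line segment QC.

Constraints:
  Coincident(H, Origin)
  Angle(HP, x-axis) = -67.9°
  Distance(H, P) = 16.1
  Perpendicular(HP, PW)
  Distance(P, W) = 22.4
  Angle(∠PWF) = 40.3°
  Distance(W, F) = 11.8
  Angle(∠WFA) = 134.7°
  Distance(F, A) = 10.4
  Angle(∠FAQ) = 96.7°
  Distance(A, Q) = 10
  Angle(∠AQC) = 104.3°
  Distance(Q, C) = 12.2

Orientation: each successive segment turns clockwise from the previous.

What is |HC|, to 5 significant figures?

26.948

H is at the origin; HP runs at -67.9° with length 16.1, so P = (6.0572, -14.917). HP ⟂ PW, so PW runs at -157.90°; with |PW| = 22.4, W = (-14.697, -23.345). ∠PWF = 40.3° gives WF at 62.400° from the x-axis; with |WF| = 11.8, F = (-9.2301, -12.887). ∠WFA = 134.7° gives FA at 17.100° from the x-axis; with |FA| = 10.4, A = (0.71011, -9.8293). ∠FAQ = 96.7° gives AQ at -66.200° from the x-axis; with |AQ| = 10.0, Q = (4.7456, -18.979). ∠AQC = 104.3° gives QC at -141.90° from the x-axis; with |QC| = 12.2, C = (-4.8550, -26.507). Then |HC| = |C − H| = 26.948.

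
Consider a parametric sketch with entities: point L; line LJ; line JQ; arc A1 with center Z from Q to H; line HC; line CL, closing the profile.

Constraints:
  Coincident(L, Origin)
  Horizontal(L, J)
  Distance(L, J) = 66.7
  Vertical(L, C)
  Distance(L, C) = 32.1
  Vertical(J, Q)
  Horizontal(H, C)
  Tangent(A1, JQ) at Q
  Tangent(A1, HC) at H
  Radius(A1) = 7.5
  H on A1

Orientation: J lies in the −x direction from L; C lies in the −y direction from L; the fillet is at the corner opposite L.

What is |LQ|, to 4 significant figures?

71.09

The virtual corner opposite L is at (-66.70, -32.10). Tangency of A1 to JQ means the radius ZQ is perpendicular to JQ and tangency of A1 to HC means the radius ZH is perpendicular to HC, with radius 7.5, so the center Z sits 7.5 in from both sides at Z = (-59.20, -24.60). That places the tangent points at Q = (-66.70, -24.60) on JQ and H = (-59.20, -32.10) on HC. Then |LQ| = |Q − L| = 71.09.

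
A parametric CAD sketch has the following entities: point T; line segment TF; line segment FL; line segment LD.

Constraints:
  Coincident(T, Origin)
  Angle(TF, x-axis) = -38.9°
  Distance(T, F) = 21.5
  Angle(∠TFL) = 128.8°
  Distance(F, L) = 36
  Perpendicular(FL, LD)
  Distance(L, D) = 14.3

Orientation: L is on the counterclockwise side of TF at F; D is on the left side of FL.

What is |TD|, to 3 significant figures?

49.5

∠TFL = 128.8°, so FL runs at -38.9° + (180° − 128.8°) = 12.3° from the x-axis; with |FL| = 36.0, L = F + 36.0·(cos 12.3°, sin 12.3°) = (51.9, -5.83). The perpendicularity gives LD at right angles to FL; with |LD| = 14.3 on the left of FL, D = L + 14.3·(-0.213, 0.977) = (48.9, 8.14). Then |TD| = |D − T| = 49.5.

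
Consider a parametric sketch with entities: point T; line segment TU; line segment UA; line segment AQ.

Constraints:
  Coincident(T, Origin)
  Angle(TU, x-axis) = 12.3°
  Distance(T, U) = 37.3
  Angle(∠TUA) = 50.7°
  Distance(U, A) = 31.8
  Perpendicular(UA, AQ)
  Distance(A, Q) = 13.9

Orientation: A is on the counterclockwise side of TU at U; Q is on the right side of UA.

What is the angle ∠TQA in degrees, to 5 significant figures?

10.822°

∠TUA = 50.7°, so UA runs at 12.3° + (180° − 50.7°) = 141.60° from the x-axis; with |UA| = 31.8, A = U + 31.8·(cos 141.60°, sin 141.60°) = (11.522, 27.699). UA is perpendicular to AQ; with |AQ| = 13.9 on the right of UA, Q = A + 13.9·(0.62115, 0.78369) = (20.156, 38.592). Then cos ∠TQA = QT·QA / (|QT||QA|), giving 10.822°.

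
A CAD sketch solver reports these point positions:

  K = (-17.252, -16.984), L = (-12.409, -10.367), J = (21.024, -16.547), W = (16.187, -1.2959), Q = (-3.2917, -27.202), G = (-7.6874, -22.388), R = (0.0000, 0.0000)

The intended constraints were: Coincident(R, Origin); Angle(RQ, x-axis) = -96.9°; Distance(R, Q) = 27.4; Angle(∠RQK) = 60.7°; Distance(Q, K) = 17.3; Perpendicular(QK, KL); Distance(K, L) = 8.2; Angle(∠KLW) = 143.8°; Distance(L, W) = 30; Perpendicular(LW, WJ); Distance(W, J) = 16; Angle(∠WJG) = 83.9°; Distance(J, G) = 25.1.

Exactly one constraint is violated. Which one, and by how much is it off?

Distance(J, G) = 25.1 — off by 4.20.

R = (0.00, 0.00) ✓; RQ at -96.90° ✓; |RQ| = 27.40 ✓; ∠RQK = 60.70° ✓; |QK| = 17.30 ✓; ∠(QK, KL) = 90.00° ✓; |KL| = 8.200 ✓; ∠KLW = 143.8° ✓; |LW| = 30.00 ✓; ∠(LW, WJ) = 90.00° ✓; |WJ| = 16.00 ✓; ∠WJG = 83.90° ✓; |JG| = 29.30 ✗.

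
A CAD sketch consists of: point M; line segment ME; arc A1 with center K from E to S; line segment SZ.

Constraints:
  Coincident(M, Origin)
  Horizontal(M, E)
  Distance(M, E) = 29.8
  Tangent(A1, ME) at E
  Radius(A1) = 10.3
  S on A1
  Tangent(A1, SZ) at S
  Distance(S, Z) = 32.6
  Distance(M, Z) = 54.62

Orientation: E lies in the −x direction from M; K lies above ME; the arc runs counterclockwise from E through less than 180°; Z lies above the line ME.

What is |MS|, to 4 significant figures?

24.53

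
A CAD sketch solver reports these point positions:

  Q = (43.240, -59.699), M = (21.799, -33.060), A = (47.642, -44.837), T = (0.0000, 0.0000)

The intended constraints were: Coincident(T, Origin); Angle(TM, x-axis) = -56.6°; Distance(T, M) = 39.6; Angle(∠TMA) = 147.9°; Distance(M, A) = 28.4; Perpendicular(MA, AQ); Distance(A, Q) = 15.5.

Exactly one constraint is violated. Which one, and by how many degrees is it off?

Perpendicular(MA, AQ) — off by 8.00°.

T = (0.00, 0.00) ✓; TM at -56.60° ✓; |TM| = 39.60 ✓; ∠TMA = 147.9° ✓; |MA| = 28.40 ✓; ∠(MA, AQ) = 82.00° ✗; |AQ| = 15.50 ✓.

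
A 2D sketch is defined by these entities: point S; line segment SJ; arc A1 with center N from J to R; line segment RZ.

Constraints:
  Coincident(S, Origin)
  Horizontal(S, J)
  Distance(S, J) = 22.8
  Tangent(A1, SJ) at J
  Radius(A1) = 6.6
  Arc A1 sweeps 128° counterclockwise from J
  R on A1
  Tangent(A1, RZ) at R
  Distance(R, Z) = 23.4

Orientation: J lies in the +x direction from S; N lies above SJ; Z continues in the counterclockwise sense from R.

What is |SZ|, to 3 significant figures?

32.1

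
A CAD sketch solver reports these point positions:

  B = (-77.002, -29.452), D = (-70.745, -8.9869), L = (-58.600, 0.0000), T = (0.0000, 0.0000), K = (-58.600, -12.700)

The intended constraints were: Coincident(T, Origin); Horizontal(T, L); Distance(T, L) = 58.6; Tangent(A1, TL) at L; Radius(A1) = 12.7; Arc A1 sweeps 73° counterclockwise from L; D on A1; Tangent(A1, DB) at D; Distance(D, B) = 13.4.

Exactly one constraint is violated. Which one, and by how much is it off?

Distance(D, B) = 13.4 — off by 8.00.

T = (0.00, 0.00) ✓; T.y = 0.00, L.y = 0.00 ✓; |TL| = 58.60 ✓; ∠(KL, LT) = 90.00° ✓; |KL| = 12.70 ✓; bearing(K→D) − bearing(K→L) = 73.00° ✓; |KD| = 12.70 ✓; ∠(KD, DB) = 90.00° ✓; |DB| = 21.40 ✗.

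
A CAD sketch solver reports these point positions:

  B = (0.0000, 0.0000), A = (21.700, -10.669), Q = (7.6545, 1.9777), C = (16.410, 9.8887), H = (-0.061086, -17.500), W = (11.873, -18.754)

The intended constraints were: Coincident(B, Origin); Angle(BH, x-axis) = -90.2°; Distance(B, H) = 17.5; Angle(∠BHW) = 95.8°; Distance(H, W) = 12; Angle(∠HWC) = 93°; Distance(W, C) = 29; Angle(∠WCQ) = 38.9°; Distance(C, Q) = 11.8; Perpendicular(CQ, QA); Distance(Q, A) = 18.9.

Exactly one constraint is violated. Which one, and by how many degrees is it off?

Perpendicular(CQ, QA) — off by 5.90°.

B = (0.00, 0.00) ✓; BH at -90.20° ✓; |BH| = 17.50 ✓; ∠BHW = 95.80° ✓; |HW| = 12.00 ✓; ∠HWC = 93.00° ✓; |WC| = 29.00 ✓; ∠WCQ = 38.90° ✓; |CQ| = 11.80 ✓; ∠(CQ, QA) = 95.90° ✗; |QA| = 18.90 ✓.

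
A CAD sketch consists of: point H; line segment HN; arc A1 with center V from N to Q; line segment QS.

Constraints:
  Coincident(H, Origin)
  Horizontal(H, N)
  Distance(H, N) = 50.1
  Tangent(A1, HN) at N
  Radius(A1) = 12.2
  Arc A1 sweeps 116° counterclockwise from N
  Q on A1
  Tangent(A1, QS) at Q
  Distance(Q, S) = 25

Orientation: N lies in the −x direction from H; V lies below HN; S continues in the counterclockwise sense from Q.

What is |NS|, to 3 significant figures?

40.0

H is at the origin; H and N share the same y with |HN| = 50.1 and N on the −x side, so N = (-50.1, 0.00). The tangent condition forces VN to be normal to HN, so V = N + (0, -12.2) = (-50.1, -12.2). On A1, N sits at bearing 90° from V; a 116° counterclockwise sweep puts Q at bearing 206°, so Q = V + 12.2·(cos 206°, sin 206°) = (-61.1, -17.5). Tangency of A1 to QS means the radius VQ is perpendicular to QS, so QS runs along (−sin 206°, cos 206°); with |QS| = 25.0, S = (-50.1, -40.0). Then |NS| = |S − N| = 40.0.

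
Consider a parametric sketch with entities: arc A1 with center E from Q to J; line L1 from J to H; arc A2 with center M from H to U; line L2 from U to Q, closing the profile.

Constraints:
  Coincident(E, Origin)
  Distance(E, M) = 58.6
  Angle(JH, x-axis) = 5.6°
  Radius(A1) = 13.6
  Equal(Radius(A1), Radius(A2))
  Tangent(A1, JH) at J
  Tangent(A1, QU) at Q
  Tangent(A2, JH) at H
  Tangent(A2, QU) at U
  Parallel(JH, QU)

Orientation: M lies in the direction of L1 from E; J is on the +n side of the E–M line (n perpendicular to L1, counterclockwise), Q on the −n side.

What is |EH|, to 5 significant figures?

60.157

Tangency of A1 to both parallel lines with radius 13.6 puts J and Q at E ± 13.6·n: J = (-1.3271, 13.535), Q = (1.3271, -13.535). Equal radii place H and U the same way about M: H = M + 13.6·n = (56.993, 19.253), U = M − 13.6·n = (59.647, -7.8167). Then |EH| = |H − E| = 60.157.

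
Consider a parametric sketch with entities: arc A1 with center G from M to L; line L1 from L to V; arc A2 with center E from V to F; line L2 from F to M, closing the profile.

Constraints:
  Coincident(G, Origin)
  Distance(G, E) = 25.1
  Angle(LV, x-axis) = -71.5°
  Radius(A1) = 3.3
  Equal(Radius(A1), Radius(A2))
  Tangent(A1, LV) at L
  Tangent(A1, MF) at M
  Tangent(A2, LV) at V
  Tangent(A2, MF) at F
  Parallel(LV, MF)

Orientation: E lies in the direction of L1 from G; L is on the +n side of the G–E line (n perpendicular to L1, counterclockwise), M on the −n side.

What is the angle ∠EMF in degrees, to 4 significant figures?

7.490°

The slot axis is L1's direction at -71.5°, so u = (cos -71.5°, sin -71.5°) = (0.3173, -0.9483) and n = (−sin -71.5°, cos -71.5°) = (0.9483, 0.3173). G is at the origin and E lies 25.1 along u from G, so E = 25.1·u = (7.964, -23.80). Tangency of A1 to both parallel lines with radius 3.3 puts L and M at G ± 3.3·n: L = (3.129, 1.047), M = (-3.129, -1.047). Equal radii place V and F the same way about E: V = E + 3.3·n = (11.09, -22.76), F = E − 3.3·n = (4.835, -24.85). Then cos ∠EMF = ME·MF / (|ME||MF|), giving 7.490°.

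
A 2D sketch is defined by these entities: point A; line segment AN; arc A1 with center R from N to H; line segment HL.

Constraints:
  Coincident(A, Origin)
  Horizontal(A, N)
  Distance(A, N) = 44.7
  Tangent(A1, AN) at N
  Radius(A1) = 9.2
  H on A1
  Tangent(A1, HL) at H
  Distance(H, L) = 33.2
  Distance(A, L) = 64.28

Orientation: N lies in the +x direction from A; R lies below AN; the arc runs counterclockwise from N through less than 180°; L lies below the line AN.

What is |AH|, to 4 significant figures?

38.09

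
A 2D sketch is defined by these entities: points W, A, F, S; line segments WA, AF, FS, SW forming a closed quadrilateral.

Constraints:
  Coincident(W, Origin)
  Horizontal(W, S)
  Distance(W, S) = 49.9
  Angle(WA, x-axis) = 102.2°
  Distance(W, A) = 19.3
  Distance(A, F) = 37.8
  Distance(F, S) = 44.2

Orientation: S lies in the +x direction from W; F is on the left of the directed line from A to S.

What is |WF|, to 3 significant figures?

47.7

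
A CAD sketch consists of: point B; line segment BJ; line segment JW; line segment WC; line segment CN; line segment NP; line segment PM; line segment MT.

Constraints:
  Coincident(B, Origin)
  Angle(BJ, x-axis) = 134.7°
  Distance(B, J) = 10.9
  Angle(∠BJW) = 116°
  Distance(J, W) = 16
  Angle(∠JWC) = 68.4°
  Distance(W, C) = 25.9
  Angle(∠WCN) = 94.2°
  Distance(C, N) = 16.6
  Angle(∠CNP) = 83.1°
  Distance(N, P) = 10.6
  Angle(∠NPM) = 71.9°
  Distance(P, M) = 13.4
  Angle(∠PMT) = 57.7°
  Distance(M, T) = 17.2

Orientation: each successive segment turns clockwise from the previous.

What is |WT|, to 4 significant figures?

36.03

∠NPM = 71.9° gives PM at 28.30° from the x-axis; with |PM| = 13.4, M = (11.40, 6.244). ∠PMT = 57.7° gives MT at -94.00° from the x-axis; with |MT| = 17.2, T = (10.20, -10.91). Then |WT| = |T − W| = 36.03.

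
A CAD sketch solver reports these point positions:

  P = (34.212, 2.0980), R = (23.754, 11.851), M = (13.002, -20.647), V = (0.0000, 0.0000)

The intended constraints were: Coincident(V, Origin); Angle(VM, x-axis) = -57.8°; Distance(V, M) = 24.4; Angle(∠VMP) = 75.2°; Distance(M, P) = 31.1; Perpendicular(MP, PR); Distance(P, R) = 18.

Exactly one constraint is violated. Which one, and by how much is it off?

Distance(P, R) = 18 — off by 3.70.

V = (0.00, 0.00) ✓; VM at -57.80° ✓; |VM| = 24.40 ✓; ∠VMP = 75.20° ✓; |MP| = 31.10 ✓; ∠(MP, PR) = 90.00° ✓; |PR| = 14.30 ✗.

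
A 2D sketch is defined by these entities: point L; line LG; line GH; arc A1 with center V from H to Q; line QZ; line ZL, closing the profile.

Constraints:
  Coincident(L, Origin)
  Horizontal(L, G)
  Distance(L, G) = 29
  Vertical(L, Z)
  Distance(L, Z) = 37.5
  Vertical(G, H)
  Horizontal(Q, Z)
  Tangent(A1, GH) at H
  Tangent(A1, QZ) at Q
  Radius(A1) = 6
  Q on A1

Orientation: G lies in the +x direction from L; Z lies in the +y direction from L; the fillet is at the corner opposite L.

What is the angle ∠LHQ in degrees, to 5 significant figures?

92.366°

The virtual corner opposite L is at (29.000, 37.500). A1 meets GH tangentially, so VH is at right angles to GH and A1 meets QZ tangentially, so VQ is at right angles to QZ, with radius 6.0, so the center V sits 6.0 in from both sides at V = (23.000, 31.500). That places the tangent points at H = (29.000, 31.500) on GH and Q = (23.000, 37.500) on QZ. Then cos ∠LHQ = HL·HQ / (|HL||HQ|), giving 92.366°.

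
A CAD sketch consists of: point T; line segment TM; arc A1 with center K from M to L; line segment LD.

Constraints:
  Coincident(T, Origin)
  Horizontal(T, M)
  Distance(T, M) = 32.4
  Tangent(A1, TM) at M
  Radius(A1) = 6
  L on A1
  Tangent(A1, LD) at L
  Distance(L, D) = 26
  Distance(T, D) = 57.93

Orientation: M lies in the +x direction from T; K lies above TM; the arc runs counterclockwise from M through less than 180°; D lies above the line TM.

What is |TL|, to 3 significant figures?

37.1

Checks: |TM| = 32.40 ✓; |KL| = 6.000 ✓; ∠(KL, LD) = 90.00° ✓; |LD| = 26.00 ✓; |TD| = 57.93 ✓.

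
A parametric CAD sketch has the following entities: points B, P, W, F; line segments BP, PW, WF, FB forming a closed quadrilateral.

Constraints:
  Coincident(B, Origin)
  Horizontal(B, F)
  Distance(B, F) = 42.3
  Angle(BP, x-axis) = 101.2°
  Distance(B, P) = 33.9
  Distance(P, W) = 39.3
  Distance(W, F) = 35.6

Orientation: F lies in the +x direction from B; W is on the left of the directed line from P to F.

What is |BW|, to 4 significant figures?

47.38

Checks: |PW| = 39.30 ✓; |WF| = 35.60 ✓.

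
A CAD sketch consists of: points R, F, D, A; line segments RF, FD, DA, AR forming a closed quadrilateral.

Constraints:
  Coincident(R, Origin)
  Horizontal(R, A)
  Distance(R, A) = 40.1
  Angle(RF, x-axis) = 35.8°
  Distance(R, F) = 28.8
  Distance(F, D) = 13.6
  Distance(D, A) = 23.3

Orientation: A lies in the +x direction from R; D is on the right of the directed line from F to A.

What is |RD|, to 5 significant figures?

17.899

R is at the origin; RA is horizontal with |RA| = 40.1 and A in +x, so A = (40.1, 0). RF runs at 35.8° with |RF| = 28.8, so F = (23.359, 16.847). D is determined by |FD| = 13.6 and |DA| = 23.3 together: it lies at the intersection of circle(F, 13.6) and circle(A, 23.3). With |FA| = 23.751, the foot of the radical line on FA is 4.3401 from F and the perpendicular offset is √(13.6² − 4.3401²) = 12.889. Taking the right-of-FA solution: D = (17.275, 4.6831).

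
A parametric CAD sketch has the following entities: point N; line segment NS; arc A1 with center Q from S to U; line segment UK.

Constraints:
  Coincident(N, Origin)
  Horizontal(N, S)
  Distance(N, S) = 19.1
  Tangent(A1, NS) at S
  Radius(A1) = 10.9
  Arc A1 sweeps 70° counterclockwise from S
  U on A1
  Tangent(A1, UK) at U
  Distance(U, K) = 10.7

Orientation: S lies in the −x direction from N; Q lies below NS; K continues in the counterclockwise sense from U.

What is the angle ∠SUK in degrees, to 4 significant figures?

145.0°

N is at the origin; N and S share the same y with |NS| = 19.1 and S on the −x side, so S = (-19.10, 0.000). The tangent condition forces QS to be normal to NS, so Q = S + (0, -10.9) = (-19.10, -10.90). On A1, S sits at bearing 90° from Q; a 70° counterclockwise sweep puts U at bearing 160°, so U = Q + 10.9·(cos 160°, sin 160°) = (-29.34, -7.172). A1 meets UK tangentially, so QU is at right angles to UK, so UK runs along (−sin 160°, cos 160°); with |UK| = 10.7, K = (-33.00, -17.23). Then cos ∠SUK = US·UK / (|US||UK|), giving 145.0°.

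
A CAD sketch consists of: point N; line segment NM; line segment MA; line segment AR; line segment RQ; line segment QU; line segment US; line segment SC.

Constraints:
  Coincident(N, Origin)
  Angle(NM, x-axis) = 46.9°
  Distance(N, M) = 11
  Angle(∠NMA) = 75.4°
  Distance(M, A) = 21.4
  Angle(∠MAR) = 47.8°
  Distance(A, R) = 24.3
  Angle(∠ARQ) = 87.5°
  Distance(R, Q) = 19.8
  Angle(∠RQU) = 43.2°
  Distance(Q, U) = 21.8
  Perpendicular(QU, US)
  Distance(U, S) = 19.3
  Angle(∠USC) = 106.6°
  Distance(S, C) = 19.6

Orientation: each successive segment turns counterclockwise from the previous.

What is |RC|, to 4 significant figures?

16.10

The perpendicularity gives US at right angles to QU, so US runs at -117.0°; with |US| = 19.3, S = (-14.71, -7.141). ∠USC = 106.6° gives SC at -43.60° from the x-axis; with |SC| = 19.6, C = (-0.5139, -20.66). Then |RC| = |C − R| = 16.10.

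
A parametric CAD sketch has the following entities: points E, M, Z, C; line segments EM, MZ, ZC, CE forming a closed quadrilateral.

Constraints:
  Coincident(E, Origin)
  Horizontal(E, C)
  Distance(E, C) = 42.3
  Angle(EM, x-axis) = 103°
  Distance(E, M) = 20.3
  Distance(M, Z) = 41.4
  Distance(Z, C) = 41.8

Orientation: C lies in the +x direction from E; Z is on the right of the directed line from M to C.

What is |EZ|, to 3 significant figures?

21.1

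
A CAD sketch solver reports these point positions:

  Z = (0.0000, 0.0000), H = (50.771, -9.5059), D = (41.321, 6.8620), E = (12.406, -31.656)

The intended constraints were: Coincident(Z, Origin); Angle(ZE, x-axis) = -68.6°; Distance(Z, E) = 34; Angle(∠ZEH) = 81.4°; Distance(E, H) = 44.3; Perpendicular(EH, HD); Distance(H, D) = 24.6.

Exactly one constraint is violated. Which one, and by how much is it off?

Distance(H, D) = 24.6 — off by 5.70.

Z = (0.00, 0.00) ✓; ZE at -68.60° ✓; |ZE| = 34.00 ✓; ∠ZEH = 81.40° ✓; |EH| = 44.30 ✓; ∠(EH, HD) = 90.00° ✓; |HD| = 18.90 ✗.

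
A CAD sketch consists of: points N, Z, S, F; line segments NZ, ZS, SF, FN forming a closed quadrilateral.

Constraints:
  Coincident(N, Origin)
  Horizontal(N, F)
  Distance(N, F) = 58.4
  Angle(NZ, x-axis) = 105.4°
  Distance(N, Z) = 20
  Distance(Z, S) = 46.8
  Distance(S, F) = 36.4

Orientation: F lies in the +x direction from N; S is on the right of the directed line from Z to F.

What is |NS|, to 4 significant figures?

30.12

N is at the origin; N and F share the same y with |NF| = 58.4 and F in +x, so F = (58.4, 0). NZ runs at 105.4° with |NZ| = 20.0, so Z = (-5.311, 19.28). S is determined by |ZS| = 46.8 and |SF| = 36.4 together: it lies at the intersection of circle(Z, 46.8) and circle(F, 36.4). With |ZF| = 66.56, the foot of the radical line on ZF is 39.78 from Z and the perpendicular offset is √(46.8² − 39.78²) = 24.65. Taking the right-of-ZF solution: S = (25.62, -15.84).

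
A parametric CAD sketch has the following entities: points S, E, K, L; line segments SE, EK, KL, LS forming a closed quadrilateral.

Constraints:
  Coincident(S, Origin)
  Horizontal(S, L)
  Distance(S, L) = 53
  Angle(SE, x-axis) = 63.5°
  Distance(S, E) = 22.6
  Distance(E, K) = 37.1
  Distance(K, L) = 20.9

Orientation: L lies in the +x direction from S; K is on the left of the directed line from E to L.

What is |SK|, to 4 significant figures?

51.28

S is at the origin; S and L share the same y with |SL| = 53.0 and L in +x, so L = (53.0, 0). SE runs at 63.5° with |SE| = 22.6, so E = (10.08, 20.23). K is determined by |EK| = 37.1 and |KL| = 20.9 together: it lies at the intersection of circle(E, 37.1) and circle(L, 20.9). With |EL| = 47.44, the foot of the radical line on EL is 33.62 from E and the perpendicular offset is √(37.1² − 33.62²) = 15.68. Taking the left-of-EL solution: K = (47.18, 20.07).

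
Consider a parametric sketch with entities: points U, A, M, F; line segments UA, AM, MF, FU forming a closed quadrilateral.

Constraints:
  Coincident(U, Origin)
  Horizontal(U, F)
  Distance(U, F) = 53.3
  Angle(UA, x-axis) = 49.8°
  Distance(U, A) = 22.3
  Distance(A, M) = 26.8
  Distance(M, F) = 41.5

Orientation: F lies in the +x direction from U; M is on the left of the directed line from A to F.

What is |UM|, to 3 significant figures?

49.1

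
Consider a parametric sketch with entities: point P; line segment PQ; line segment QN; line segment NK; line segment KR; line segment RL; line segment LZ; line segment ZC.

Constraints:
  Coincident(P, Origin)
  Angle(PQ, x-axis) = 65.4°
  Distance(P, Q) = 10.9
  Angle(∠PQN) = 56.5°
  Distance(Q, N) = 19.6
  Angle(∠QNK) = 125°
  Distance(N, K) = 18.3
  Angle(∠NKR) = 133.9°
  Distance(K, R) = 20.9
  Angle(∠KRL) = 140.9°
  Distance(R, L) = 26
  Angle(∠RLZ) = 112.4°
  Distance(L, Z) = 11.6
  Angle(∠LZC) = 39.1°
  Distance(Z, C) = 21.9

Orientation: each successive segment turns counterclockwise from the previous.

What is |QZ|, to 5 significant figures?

46.917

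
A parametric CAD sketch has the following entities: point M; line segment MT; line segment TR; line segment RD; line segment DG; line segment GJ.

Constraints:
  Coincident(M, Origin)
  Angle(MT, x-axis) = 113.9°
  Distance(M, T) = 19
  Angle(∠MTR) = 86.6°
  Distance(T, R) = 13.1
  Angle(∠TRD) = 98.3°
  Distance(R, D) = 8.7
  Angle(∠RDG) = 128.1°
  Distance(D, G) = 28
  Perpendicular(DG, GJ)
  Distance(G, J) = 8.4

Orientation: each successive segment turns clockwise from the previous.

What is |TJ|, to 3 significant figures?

25.6

M is at the origin; MT runs at 113.9° with length 19.0, so T = (-7.70, 17.4). ∠MTR = 86.6° gives TR at 20.5° from the x-axis; with |TR| = 13.1, R = (4.57, 22.0). ∠TRD = 98.3° gives RD at -61.2° from the x-axis; with |RD| = 8.7, D = (8.76, 14.3). ∠RDG = 128.1° gives DG at -113° from the x-axis; with |DG| = 28.0, G = (-2.22, -11.4). The perpendicularity gives GJ at right angles to DG, so GJ runs at 157°; with |GJ| = 8.4, J = (-9.95, -8.12). Then |TJ| = |J − T| = 25.6.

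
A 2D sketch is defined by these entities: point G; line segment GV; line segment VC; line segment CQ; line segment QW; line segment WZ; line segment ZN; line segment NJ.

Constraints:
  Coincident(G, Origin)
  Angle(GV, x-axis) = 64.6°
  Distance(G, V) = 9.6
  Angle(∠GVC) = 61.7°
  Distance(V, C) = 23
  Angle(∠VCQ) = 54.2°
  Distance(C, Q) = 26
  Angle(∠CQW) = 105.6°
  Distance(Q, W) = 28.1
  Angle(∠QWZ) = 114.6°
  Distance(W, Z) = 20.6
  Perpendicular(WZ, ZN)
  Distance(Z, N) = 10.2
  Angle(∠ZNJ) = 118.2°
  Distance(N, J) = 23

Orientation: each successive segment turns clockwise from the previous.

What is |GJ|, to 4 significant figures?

2.366

The perpendicularity gives ZN at right angles to WZ, so ZN runs at -49.30°; with |ZN| = 10.2, N = (6.211, 22.61). ∠ZNJ = 118.2° gives NJ at -111.1° from the x-axis; with |NJ| = 23.0, J = (-2.068, 1.149). Then |GJ| = |J − G| = 2.366.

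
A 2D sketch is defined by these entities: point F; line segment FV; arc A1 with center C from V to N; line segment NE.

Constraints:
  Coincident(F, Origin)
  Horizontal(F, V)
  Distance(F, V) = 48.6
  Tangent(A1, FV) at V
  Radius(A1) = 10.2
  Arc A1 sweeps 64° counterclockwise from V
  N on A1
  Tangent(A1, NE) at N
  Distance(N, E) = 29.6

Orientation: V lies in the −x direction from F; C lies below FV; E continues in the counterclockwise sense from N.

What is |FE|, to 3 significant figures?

77.8

On A1, V sits at bearing 90° from C; a 64° counterclockwise sweep puts N at bearing 154°, so N = C + 10.2·(cos 154°, sin 154°) = (-57.8, -5.73). A1 meets NE tangentially, so CN is at right angles to NE, so NE runs along (−sin 154°, cos 154°); with |NE| = 29.6, E = (-70.7, -32.3). Then |FE| = |E − F| = 77.8.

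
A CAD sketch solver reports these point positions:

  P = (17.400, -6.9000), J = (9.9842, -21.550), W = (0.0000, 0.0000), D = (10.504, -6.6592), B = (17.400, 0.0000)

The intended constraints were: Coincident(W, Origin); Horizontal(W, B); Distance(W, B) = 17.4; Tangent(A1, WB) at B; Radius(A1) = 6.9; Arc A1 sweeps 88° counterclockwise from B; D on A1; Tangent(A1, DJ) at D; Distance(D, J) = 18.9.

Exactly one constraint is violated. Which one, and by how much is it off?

Distance(D, J) = 18.9 — off by 4.00.

W = (0.00, 0.00) ✓; W.y = 0.00, B.y = 0.00 ✓; |WB| = 17.40 ✓; ∠(PB, BW) = 90.00° ✓; |PB| = 6.900 ✓; bearing(P→D) − bearing(P→B) = 88.00° ✓; |PD| = 6.900 ✓; ∠(PD, DJ) = 90.00° ✓; |DJ| = 14.90 ✗.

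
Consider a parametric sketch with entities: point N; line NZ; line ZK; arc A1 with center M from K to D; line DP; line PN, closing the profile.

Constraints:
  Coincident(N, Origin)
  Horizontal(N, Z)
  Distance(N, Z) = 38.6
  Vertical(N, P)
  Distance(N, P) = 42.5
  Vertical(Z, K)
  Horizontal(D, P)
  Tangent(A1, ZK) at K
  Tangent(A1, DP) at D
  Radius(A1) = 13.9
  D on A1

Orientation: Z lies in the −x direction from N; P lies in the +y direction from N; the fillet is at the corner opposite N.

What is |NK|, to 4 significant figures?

48.04

N is at the origin; N and Z share the same y with |NZ| = 38.6 and Z on the −x side, so Z = (-38.60, 0.000). N and P share the same x with |NP| = 42.5 and P on the +y side, so P = (0.000, 42.50). The virtual corner opposite N is at (-38.60, 42.50). Tangency of A1 to ZK means the radius MK is perpendicular to ZK and tangency of A1 to DP means the radius MD is perpendicular to DP, with radius 13.9, so the center M sits 13.9 in from both sides at M = (-24.70, 28.60). That places the tangent points at K = (-38.60, 28.60) on ZK and D = (-24.70, 42.50) on DP. Then |NK| = |K − N| = 48.04.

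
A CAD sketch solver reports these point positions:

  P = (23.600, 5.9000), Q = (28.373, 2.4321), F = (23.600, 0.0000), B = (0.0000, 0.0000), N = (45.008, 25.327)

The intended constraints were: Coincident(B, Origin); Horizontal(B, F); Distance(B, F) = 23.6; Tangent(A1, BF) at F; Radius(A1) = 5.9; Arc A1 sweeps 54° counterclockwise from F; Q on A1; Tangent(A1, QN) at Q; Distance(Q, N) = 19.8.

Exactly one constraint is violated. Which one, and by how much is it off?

Distance(Q, N) = 19.8 — off by 8.50.

B = (0.00, 0.00) ✓; B.y = 0.00, F.y = 0.00 ✓; |BF| = 23.60 ✓; ∠(PF, FB) = 90.00° ✓; |PF| = 5.900 ✓; bearing(P→Q) − bearing(P→F) = 54.00° ✓; |PQ| = 5.900 ✓; ∠(PQ, QN) = 90.00° ✓; |QN| = 28.30 ✗.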